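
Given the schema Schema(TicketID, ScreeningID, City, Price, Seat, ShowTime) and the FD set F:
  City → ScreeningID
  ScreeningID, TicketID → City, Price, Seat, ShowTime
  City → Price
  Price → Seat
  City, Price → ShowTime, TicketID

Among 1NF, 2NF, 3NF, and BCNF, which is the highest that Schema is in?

Candidate keys: {City}, {ScreeningID, TicketID}. Prime attributes: {City, ScreeningID, TicketID}.
Price → Seat: {Price}⁺ = {Price, Seat}, which is not all of the attributes, so the left side is not a superkey — BCNF is violated.
Price → Seat has non-prime {Seat} on the right and a non-superkey on the left, so 3NF fails.
No proper subset of a key has a non-prime attribute in its closure, so there is no partial dependency; 2NF holds.

2NF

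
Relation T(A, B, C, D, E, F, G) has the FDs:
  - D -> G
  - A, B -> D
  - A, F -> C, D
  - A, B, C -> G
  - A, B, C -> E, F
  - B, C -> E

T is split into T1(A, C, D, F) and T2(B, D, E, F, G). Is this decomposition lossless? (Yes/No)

Common attributes: {D, F}; their closure is {D, F, G}.
T1 ⊄ {D, F, G} and T2 ⊄ {D, F, G}, so the split is lossy.

No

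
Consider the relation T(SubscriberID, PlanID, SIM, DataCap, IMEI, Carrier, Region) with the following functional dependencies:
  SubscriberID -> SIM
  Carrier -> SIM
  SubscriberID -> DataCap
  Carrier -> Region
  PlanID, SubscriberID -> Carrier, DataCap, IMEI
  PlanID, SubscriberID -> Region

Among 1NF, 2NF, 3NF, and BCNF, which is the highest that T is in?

Candidate key: {PlanID, SubscriberID}. Prime attributes: {PlanID, SubscriberID}.
For SubscriberID -> SIM we have {SubscriberID}⁺ = {DataCap, SIM, SubscriberID}; {SubscriberID} is not a superkey, so BCNF fails.
SubscriberID -> SIM determines the non-prime attribute {SIM} from a non-superkey — 3NF is violated.
Since {SubscriberID} ⊂ {PlanID, SubscriberID} and {SubscriberID}⁺ ⊇ {DataCap, SIM} with {DataCap, SIM} non-prime, there is a partial dependency; 2NF fails.

1NF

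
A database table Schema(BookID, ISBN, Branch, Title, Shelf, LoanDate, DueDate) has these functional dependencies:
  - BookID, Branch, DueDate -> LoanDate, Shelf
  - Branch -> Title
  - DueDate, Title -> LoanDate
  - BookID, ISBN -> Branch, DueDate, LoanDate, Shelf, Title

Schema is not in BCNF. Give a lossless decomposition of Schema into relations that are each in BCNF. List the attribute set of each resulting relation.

Candidate key of the original relation: {BookID, ISBN}.
In {BookID, Branch, DueDate, ISBN, LoanDate, Shelf, Title}, {BookID, Branch, DueDate} is not a superkey ({BookID, Branch, DueDate}⁺ restricted to this set is {BookID, Branch, DueDate, LoanDate, Shelf, Title}), so split on BookID, Branch, DueDate -> LoanDate, Shelf, Title into {BookID, Branch, DueDate, LoanDate, Shelf, Title} and {BookID, Branch, DueDate, ISBN}.
In {BookID, Branch, DueDate, LoanDate, Shelf, Title}, {Branch} is not a superkey ({Branch}⁺ restricted to this set is {Branch, Title}), so split on Branch -> Title into {Branch, Title} and {BookID, Branch, DueDate, LoanDate, Shelf}.
{Branch, Title} is in BCNF.
In {BookID, Branch, DueDate, LoanDate, Shelf}, {Branch, DueDate} is not a superkey ({Branch, DueDate}⁺ restricted to this set is {Branch, DueDate, LoanDate}), so split on Branch, DueDate -> LoanDate into {Branch, DueDate, LoanDate} and {BookID, Branch, DueDate, Shelf}.
{Branch, DueDate, LoanDate} is in BCNF.
{BookID, Branch, DueDate, Shelf} is in BCNF.
{BookID, Branch, DueDate, ISBN} is in BCNF.

{BookID, Branch, DueDate, ISBN}; {BookID, Branch, DueDate, Shelf}; {Branch, DueDate, LoanDate}; {Branch, Title}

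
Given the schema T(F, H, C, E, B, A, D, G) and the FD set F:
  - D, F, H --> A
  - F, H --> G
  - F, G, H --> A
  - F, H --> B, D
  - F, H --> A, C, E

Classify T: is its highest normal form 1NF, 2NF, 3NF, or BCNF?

Candidate key: {F, H}. Prime attributes: {F, H}.
The left-hand side of every FD is a superkey, so BCNF is satisfied.

BCNF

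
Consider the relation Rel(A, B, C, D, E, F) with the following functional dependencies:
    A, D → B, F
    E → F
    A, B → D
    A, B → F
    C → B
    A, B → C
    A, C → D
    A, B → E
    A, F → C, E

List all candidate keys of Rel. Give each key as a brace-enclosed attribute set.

{A} never appears on the right of any FD, so every key must include it.
{A, B} is a candidate key since {A, B}⁺ = {A, B, C, D, E, F} covers every attribute.
{A, C} is a candidate key since {A, C}⁺ = {A, B, C, D, E, F} covers every attribute.
{A, D} is a candidate key since {A, D}⁺ = {A, B, C, D, E, F} covers every attribute.
{A, E} is a candidate key since {A, E}⁺ = {A, B, C, D, E, F} covers every attribute.
{A, F} is a candidate key since {A, F}⁺ = {A, B, C, D, E, F} covers every attribute.
These are minimal and exhaustive — every other superkey contains one of them.

{A, B}, {A, C}, {A, D}, {A, E}, {A, F}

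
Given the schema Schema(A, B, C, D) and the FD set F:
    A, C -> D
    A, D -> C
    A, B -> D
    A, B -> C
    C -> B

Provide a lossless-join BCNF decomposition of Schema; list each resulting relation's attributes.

Candidate keys of the original relation: {A, B}, {A, C}, {A, D}.
{A, B, C, D}: {C} determines {B, C} here but is not a superkey — split on C -> B, giving {B, C} and {A, C, D}.
{B, C} is in BCNF.
{A, C, D} is in BCNF.

{A, C, D}; {B, C}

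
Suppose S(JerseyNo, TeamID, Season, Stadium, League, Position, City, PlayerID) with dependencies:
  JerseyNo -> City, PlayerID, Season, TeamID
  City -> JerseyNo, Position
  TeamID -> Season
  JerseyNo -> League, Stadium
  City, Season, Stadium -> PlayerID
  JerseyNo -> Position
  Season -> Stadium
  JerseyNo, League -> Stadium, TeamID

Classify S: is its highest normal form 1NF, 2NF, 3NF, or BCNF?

2NF

Candidate keys: {City}, {JerseyNo}. Prime attributes: {City, JerseyNo}.
TeamID -> Season breaks BCNF: {TeamID}⁺ = {Season, Stadium, TeamID}, so {TeamID} is not a superkey.
Because {Season} is non-prime and the left side of TeamID -> Season is not a superkey, the relation is not in 3NF.
Every candidate key is a single attribute, so no partial dependency is possible; 2NF holds.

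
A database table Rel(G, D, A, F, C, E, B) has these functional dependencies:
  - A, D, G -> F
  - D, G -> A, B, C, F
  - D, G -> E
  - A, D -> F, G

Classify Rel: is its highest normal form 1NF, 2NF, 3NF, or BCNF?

BCNF

Candidate keys: {A, D}, {D, G}. Prime attributes: {A, D, G}.
Each dependency's left side is a superkey — BCNF holds.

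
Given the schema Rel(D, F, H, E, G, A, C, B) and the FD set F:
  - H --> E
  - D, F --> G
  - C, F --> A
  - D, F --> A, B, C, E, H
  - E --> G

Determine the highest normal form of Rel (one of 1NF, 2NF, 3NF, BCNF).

2NF

Candidate key: {D, F}. Prime attributes: {D, F}.
For H --> E we have {H}⁺ = {E, G, H}; {H} is not a superkey, so BCNF fails.
Because {E} is non-prime and the left side of H --> E is not a superkey, the relation is not in 3NF.
No non-prime attribute depends on a proper subset of any candidate key, so 2NF holds.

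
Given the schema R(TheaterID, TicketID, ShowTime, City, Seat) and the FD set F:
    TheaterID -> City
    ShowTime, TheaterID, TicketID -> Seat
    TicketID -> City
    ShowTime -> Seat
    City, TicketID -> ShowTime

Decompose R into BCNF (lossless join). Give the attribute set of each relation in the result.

Candidate key of the original relation: {TheaterID, TicketID}.
Within {City, Seat, ShowTime, TheaterID, TicketID}: {TheaterID}⁺ ∩ {City, Seat, ShowTime, TheaterID, TicketID} = {City, TheaterID}, not the whole set, so TheaterID -> City violates BCNF; decompose into {City, TheaterID} and {Seat, ShowTime, TheaterID, TicketID}.
{City, TheaterID} has no BCNF violation.
Within {Seat, ShowTime, TheaterID, TicketID}: {TicketID}⁺ ∩ {Seat, ShowTime, TheaterID, TicketID} = {Seat, ShowTime, TicketID}, not the whole set, so TicketID -> Seat, ShowTime violates BCNF; decompose into {Seat, ShowTime, TicketID} and {TheaterID, TicketID}.
Within {Seat, ShowTime, TicketID}: {ShowTime}⁺ ∩ {Seat, ShowTime, TicketID} = {Seat, ShowTime}, not the whole set, so ShowTime -> Seat violates BCNF; decompose into {Seat, ShowTime} and {ShowTime, TicketID}.
{Seat, ShowTime} has no BCNF violation.
{ShowTime, TicketID} has no BCNF violation.
{TheaterID, TicketID} has no BCNF violation.

{City, TheaterID}; {Seat, ShowTime}; {ShowTime, TicketID}; {TheaterID, TicketID}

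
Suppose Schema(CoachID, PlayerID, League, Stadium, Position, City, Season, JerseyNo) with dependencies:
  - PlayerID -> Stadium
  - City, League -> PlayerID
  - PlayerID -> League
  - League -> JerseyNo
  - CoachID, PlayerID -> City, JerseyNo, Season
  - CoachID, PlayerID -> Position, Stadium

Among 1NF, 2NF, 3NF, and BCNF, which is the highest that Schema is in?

1NF

Candidate keys: {City, CoachID, League}, {CoachID, PlayerID}. Prime attributes: {City, CoachID, League, PlayerID}.
For PlayerID -> Stadium we have {PlayerID}⁺ = {JerseyNo, League, PlayerID, Stadium}; {PlayerID} is not a superkey, so BCNF fails.
PlayerID -> Stadium determines the non-prime attribute {Stadium} from a non-superkey — 3NF is violated.
{PlayerID} is a proper subset of the key {CoachID, PlayerID}, and {PlayerID}⁺ contains the non-prime attributes {JerseyNo, Stadium} — a partial dependency, so 2NF is violated.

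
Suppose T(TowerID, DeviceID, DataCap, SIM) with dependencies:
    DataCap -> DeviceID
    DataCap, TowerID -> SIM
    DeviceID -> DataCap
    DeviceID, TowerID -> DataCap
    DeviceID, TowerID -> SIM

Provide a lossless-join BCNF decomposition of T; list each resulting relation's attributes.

Candidate keys of the original relation: {DataCap, TowerID}, {DeviceID, TowerID}.
In {DataCap, DeviceID, SIM, TowerID}, {DataCap} is not a superkey ({DataCap}⁺ restricted to this set is {DataCap, DeviceID}), so split on DataCap -> DeviceID into {DataCap, DeviceID} and {DataCap, SIM, TowerID}.
{DataCap, DeviceID} is in BCNF.
{DataCap, SIM, TowerID} is in BCNF.

{DataCap, DeviceID}; {DataCap, SIM, TowerID}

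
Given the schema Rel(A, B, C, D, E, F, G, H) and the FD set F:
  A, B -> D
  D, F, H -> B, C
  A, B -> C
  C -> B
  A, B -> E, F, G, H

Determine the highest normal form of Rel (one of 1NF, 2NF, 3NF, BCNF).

Candidate keys: {A, B}, {A, C}, {A, D, F, H}. Prime attributes: {A, B, C, D, F, H}.
For D, F, H -> B, C we have {D, F, H}⁺ = {B, C, D, F, H}; {D, F, H} is not a superkey, so BCNF fails.
Its right-hand attributes {B, C} are all prime, as are those of every other non-superkey FD — the relation is in 3NF.

3NF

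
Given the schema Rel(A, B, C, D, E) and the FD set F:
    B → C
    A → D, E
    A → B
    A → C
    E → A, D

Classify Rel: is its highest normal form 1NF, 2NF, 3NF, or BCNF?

Candidate keys: {A}, {E}. Prime attributes: {A, E}.
B → C breaks BCNF: {B}⁺ = {B, C}, so {B} is not a superkey.
B → C has non-prime {C} on the right and a non-superkey on the left, so 3NF fails.
Every candidate key is a single attribute, so no partial dependency is possible; 2NF holds.

2NF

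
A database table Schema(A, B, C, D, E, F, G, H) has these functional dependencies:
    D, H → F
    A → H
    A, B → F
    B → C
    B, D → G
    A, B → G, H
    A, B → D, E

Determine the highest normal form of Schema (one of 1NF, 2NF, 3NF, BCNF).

1NF

Candidate key: {A, B}. Prime attributes: {A, B}.
For D, H → F we have {D, H}⁺ = {D, F, H}; {D, H} is not a superkey, so BCNF fails.
D, H → F has non-prime {F} on the right and a non-superkey on the left, so 3NF fails.
Since {A} ⊂ {A, B} and {A}⁺ ⊇ {H} with {H} non-prime, there is a partial dependency; 2NF fails.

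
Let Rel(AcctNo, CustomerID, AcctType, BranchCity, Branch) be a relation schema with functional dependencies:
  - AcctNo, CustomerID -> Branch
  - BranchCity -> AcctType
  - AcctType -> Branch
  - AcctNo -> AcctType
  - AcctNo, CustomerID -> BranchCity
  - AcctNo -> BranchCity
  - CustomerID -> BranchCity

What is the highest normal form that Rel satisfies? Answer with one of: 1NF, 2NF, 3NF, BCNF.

Candidate key: {AcctNo, CustomerID}. Prime attributes: {AcctNo, CustomerID}.
BranchCity -> AcctType: {BranchCity}⁺ = {AcctType, Branch, BranchCity}, which is not all of the attributes, so the left side is not a superkey — BCNF is violated.
BranchCity -> AcctType has non-prime {AcctType} on the right and a non-superkey on the left, so 3NF fails.
The proper key subset {AcctNo} of {AcctNo, CustomerID} determines non-prime {AcctType, Branch, BranchCity}, so the relation is not even in 2NF.

1NF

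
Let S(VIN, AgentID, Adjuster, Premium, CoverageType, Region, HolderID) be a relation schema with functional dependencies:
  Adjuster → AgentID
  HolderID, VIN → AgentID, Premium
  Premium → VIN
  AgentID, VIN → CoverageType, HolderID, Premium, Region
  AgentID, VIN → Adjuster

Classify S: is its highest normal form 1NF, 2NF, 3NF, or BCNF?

Candidate keys: {Adjuster, Premium}, {Adjuster, VIN}, {AgentID, Premium}, {AgentID, VIN}, {HolderID, Premium}, {HolderID, VIN}. Prime attributes: {Adjuster, AgentID, HolderID, Premium, VIN}.
Adjuster → AgentID breaks BCNF: {Adjuster}⁺ = {Adjuster, AgentID}, so {Adjuster} is not a superkey.
But every attribute on its right side ({AgentID}) is prime, and the same holds for every other non-superkey FD, so 3NF still holds.

3NF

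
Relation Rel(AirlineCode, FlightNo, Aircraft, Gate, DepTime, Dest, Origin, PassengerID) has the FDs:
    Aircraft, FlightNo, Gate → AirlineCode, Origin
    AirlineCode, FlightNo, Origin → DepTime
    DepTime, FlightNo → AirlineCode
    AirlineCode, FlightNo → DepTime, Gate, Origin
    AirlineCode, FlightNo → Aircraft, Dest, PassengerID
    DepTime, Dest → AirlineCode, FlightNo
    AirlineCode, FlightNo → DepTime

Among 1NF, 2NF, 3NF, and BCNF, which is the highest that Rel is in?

Candidate keys: {Aircraft, FlightNo, Gate}, {AirlineCode, FlightNo}, {DepTime, Dest}, {DepTime, FlightNo}. Prime attributes: {Aircraft, AirlineCode, DepTime, Dest, FlightNo, Gate}.
The left-hand side of every FD is a superkey, so BCNF is satisfied.

BCNF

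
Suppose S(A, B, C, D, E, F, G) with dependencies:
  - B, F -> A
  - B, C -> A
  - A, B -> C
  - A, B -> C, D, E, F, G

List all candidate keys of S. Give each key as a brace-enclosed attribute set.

No FD produces {B}, so it must be in every candidate key.
Closure of {A, B} is {A, B, C, D, E, F, G}, the whole schema; {A, B} is a candidate key.
Closure of {B, C} is {A, B, C, D, E, F, G}, the whole schema; {B, C} is a candidate key.
Closure of {B, F} is {A, B, C, D, E, F, G}, the whole schema; {B, F} is a candidate key.
No proper subset of any of these is a key, and no other minimal superkey exists.

{A, B}, {B, C}, {B, F}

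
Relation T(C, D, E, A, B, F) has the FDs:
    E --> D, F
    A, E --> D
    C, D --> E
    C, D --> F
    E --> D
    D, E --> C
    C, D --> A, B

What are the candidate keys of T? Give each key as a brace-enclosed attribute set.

{E}⁺ = {A, B, C, D, E, F} — all of the relation — so {E} is a candidate key.
{C, D}⁺ = {A, B, C, D, E, F} — all of the relation — so {C, D} is a candidate key.
No proper subset of any of these is a key, and no other minimal superkey exists.

{C, D}, {E}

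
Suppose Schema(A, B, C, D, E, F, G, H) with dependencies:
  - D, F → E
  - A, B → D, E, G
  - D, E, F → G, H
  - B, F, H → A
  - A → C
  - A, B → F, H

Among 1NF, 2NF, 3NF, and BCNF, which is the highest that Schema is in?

1NF

Candidate keys: {A, B}, {B, D, F}, {B, F, H}. Prime attributes: {A, B, D, F, H}.
D, F → E breaks BCNF: {D, F}⁺ = {D, E, F, G, H}, so {D, F} is not a superkey.
D, F → E has non-prime {E} on the right and a non-superkey on the left, so 3NF fails.
The proper key subset {A} of {A, B} determines non-prime {C}, so the relation is not even in 2NF.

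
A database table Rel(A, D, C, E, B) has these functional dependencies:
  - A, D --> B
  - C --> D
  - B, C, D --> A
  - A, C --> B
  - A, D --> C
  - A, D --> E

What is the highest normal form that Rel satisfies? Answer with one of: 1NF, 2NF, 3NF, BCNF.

Candidate keys: {A, C}, {A, D}, {B, C}. Prime attributes: {A, B, C, D}.
For C --> D we have {C}⁺ = {C, D}; {C} is not a superkey, so BCNF fails.
Its right-hand attributes {D} are all prime, as are those of every other non-superkey FD — the relation is in 3NF.

3NF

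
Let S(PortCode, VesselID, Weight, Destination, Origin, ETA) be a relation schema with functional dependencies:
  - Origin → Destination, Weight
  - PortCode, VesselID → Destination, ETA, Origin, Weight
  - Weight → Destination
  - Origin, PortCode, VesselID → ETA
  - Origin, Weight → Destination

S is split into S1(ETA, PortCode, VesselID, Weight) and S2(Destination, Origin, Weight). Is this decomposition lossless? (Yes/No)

The shared attributes are {Weight} and {Weight}⁺ = {Destination, Weight}.
Neither S1 nor S2 is contained in that closure, so the decomposition is lossy.

No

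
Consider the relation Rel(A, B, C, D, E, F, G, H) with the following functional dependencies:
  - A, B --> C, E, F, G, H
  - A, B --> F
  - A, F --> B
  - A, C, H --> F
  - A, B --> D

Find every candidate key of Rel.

{A, B}, {A, C, H}, {A, F}

Attributes never on any right-hand side: {A} — every candidate key must contain it.
Closure of {A, B} is {A, B, C, D, E, F, G, H}, the whole schema; {A, B} is a candidate key.
Closure of {A, F} is {A, B, C, D, E, F, G, H}, the whole schema; {A, F} is a candidate key.
Closure of {A, C, H} is {A, B, C, D, E, F, G, H}, the whole schema; {A, C, H} is a candidate key.
No proper subset of any of these is a key, and no other minimal superkey exists.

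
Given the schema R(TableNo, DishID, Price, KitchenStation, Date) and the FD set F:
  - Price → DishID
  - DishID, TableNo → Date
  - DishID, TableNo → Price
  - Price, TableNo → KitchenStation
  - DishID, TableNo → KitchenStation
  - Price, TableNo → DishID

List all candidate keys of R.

{DishID, TableNo}, {Price, TableNo}

Attributes never on any right-hand side: {TableNo} — every candidate key must contain it.
{DishID, TableNo}⁺ = {Date, DishID, KitchenStation, Price, TableNo}, which is every attribute, so {DishID, TableNo} is a candidate key.
{Price, TableNo}⁺ = {Date, DishID, KitchenStation, Price, TableNo}, which is every attribute, so {Price, TableNo} is a candidate key.
These are minimal and exhaustive — every other superkey contains one of them.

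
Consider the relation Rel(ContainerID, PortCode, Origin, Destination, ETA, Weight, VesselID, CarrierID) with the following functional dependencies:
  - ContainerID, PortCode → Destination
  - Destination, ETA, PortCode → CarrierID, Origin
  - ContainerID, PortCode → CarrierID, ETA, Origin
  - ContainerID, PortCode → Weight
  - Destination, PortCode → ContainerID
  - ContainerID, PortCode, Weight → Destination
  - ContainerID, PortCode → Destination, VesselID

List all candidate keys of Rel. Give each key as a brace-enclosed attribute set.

{ContainerID, PortCode}, {Destination, PortCode}

{PortCode} never appears on the right of any FD, so every key must include it.
{ContainerID, PortCode}⁺ = {CarrierID, ContainerID, Destination, ETA, Origin, PortCode, VesselID, Weight} — all of the relation — so {ContainerID, PortCode} is a candidate key.
{Destination, PortCode}⁺ = {CarrierID, ContainerID, Destination, ETA, Origin, PortCode, VesselID, Weight} — all of the relation — so {Destination, PortCode} is a candidate key.
No proper subset of any of these is a key, and no other minimal superkey exists.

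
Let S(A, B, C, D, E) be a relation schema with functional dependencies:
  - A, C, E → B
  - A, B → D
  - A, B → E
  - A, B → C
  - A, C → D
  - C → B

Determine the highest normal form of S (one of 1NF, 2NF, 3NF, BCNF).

3NF

Candidate keys: {A, B}, {A, C}. Prime attributes: {A, B, C}.
C → B breaks BCNF: {C}⁺ = {B, C}, so {C} is not a superkey.
Its right-hand attributes {B} are all prime, as are those of every other non-superkey FD — the relation is in 3NF.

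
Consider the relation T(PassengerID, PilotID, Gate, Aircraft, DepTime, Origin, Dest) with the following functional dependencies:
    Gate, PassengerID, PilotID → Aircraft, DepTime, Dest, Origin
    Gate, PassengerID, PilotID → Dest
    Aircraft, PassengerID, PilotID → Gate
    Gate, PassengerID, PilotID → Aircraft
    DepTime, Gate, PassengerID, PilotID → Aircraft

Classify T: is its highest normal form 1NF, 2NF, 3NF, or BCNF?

Candidate keys: {Aircraft, PassengerID, PilotID}, {Gate, PassengerID, PilotID}. Prime attributes: {Aircraft, Gate, PassengerID, PilotID}.
Each dependency's left side is a superkey — BCNF holds.

BCNF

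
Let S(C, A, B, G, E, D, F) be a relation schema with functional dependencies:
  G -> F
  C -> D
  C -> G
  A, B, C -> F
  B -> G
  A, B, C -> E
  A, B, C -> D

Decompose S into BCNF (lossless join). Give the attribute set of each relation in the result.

Candidate key of the original relation: {A, B, C}.
In {A, B, C, D, E, F, G}, {G} is not a superkey ({G}⁺ restricted to this set is {F, G}), so split on G -> F into {F, G} and {A, B, C, D, E, G}.
{F, G} is in BCNF.
In {A, B, C, D, E, G}, {C} is not a superkey ({C}⁺ restricted to this set is {C, D, G}), so split on C -> D, G into {C, D, G} and {A, B, C, E}.
{C, D, G} is in BCNF.
{A, B, C, E} is in BCNF.

{A, B, C, E}; {C, D, G}; {F, G}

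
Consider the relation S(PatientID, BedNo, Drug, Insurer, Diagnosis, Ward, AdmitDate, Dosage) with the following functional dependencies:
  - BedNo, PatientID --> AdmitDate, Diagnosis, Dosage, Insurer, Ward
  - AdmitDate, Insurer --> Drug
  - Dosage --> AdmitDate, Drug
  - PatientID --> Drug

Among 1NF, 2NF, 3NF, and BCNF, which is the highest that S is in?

Candidate key: {BedNo, PatientID}. Prime attributes: {BedNo, PatientID}.
AdmitDate, Insurer --> Drug: {AdmitDate, Insurer}⁺ = {AdmitDate, Drug, Insurer}, which is not all of the attributes, so the left side is not a superkey — BCNF is violated.
AdmitDate, Insurer --> Drug determines the non-prime attribute {Drug} from a non-superkey — 3NF is violated.
{PatientID} is a proper subset of the key {BedNo, PatientID}, and {PatientID}⁺ contains the non-prime attribute {Drug} — a partial dependency, so 2NF is violated.

1NF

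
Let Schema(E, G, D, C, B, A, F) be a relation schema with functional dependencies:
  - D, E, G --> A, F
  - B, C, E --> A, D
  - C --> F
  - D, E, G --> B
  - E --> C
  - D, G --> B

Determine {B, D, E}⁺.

Start with {B, D, E}.
E --> C applies; add {C} → now {B, C, D, E}.
B, C, E --> A, D applies; add {A} → now {A, B, C, D, E}.
C --> F applies; add {F} → now {A, B, C, D, E, F}.
No further FD applies.

{A, B, C, D, E, F}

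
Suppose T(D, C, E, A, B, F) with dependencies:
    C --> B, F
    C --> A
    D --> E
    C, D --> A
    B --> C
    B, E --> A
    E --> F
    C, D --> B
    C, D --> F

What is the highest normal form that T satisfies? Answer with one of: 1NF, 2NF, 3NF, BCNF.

Candidate keys: {B, D}, {C, D}. Prime attributes: {B, C, D}.
For C --> B, F we have {C}⁺ = {A, B, C, F}; {C} is not a superkey, so BCNF fails.
C --> B, F determines the non-prime attribute {F} from a non-superkey — 3NF is violated.
Since {B} ⊂ {B, D} and {B}⁺ ⊇ {A, F} with {A, F} non-prime, there is a partial dependency; 2NF fails.

1NF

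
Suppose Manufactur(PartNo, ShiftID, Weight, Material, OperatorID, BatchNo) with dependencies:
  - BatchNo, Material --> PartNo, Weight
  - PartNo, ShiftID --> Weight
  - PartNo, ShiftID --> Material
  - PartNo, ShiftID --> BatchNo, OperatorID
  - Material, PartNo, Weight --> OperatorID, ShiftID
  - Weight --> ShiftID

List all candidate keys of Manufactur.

{BatchNo, Material}⁺ = {BatchNo, Material, OperatorID, PartNo, ShiftID, Weight} — all of the relation — so {BatchNo, Material} is a candidate key.
{PartNo, ShiftID}⁺ = {BatchNo, Material, OperatorID, PartNo, ShiftID, Weight} — all of the relation — so {PartNo, ShiftID} is a candidate key.
{PartNo, Weight}⁺ = {BatchNo, Material, OperatorID, PartNo, ShiftID, Weight} — all of the relation — so {PartNo, Weight} is a candidate key.
These are minimal and exhaustive — every other superkey contains one of them.

{BatchNo, Material}, {PartNo, ShiftID}, {PartNo, Weight}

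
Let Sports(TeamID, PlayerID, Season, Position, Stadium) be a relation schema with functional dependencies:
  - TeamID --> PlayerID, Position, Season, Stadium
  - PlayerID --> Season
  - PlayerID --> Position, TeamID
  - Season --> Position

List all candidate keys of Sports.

{PlayerID}, {TeamID}

{PlayerID}⁺ = {PlayerID, Position, Season, Stadium, TeamID} — all of the relation — so {PlayerID} is a candidate key.
{TeamID}⁺ = {PlayerID, Position, Season, Stadium, TeamID} — all of the relation — so {TeamID} is a candidate key.
Any other superkey properly contains one of these, so there are no further candidate keys.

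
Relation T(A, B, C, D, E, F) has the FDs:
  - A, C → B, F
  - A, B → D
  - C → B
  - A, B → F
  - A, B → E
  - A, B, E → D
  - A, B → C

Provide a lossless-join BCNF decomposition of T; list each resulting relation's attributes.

{A, C, D, E, F}; {B, C}

Candidate keys of the original relation: {A, B}, {A, C}.
Within {A, B, C, D, E, F}: {C}⁺ ∩ {A, B, C, D, E, F} = {B, C}, not the whole set, so C → B violates BCNF; decompose into {B, C} and {A, C, D, E, F}.
{B, C}: every determinant is a superkey — BCNF.
{A, C, D, E, F}: every determinant is a superkey — BCNF.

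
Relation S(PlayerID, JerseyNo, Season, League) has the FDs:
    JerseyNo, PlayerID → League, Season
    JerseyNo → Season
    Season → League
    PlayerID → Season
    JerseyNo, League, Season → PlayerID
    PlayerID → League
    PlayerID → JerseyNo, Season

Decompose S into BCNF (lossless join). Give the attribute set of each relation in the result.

Candidate keys of the original relation: {JerseyNo}, {PlayerID}.
{JerseyNo, League, PlayerID, Season}: {Season} determines {League, Season} here but is not a superkey — split on Season → League, giving {League, Season} and {JerseyNo, PlayerID, Season}.
{League, Season} is in BCNF.
{JerseyNo, PlayerID, Season} is in BCNF.

{JerseyNo, PlayerID, Season}; {League, Season}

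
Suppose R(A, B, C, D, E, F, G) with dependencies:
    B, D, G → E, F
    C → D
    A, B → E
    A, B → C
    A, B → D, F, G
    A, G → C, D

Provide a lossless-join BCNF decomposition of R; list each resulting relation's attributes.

{A, B, G}; {A, C, G}; {B, D, E, F, G}; {C, D}

Candidate key of the original relation: {A, B}.
Within {A, B, C, D, E, F, G}: {B, D, G}⁺ ∩ {A, B, C, D, E, F, G} = {B, D, E, F, G}, not the whole set, so B, D, G → E, F violates BCNF; decompose into {B, D, E, F, G} and {A, B, C, D, G}.
{B, D, E, F, G}: every determinant is a superkey — BCNF.
Within {A, B, C, D, G}: {C}⁺ ∩ {A, B, C, D, G} = {C, D}, not the whole set, so C → D violates BCNF; decompose into {C, D} and {A, B, C, G}.
{C, D}: every determinant is a superkey — BCNF.
Within {A, B, C, G}: {A, G}⁺ ∩ {A, B, C, G} = {A, C, G}, not the whole set, so A, G → C violates BCNF; decompose into {A, C, G} and {A, B, G}.
{A, C, G}: every determinant is a superkey — BCNF.
{A, B, G}: every determinant is a superkey — BCNF.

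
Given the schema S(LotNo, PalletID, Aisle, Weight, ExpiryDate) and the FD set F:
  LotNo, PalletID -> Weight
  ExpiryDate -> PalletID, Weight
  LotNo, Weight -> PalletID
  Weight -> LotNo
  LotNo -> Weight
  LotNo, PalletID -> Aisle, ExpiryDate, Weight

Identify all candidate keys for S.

{ExpiryDate}, {LotNo}, {Weight}

{ExpiryDate}⁺ = {Aisle, ExpiryDate, LotNo, PalletID, Weight}, which is every attribute, so {ExpiryDate} is a candidate key.
{LotNo}⁺ = {Aisle, ExpiryDate, LotNo, PalletID, Weight}, which is every attribute, so {LotNo} is a candidate key.
{Weight}⁺ = {Aisle, ExpiryDate, LotNo, PalletID, Weight}, which is every attribute, so {Weight} is a candidate key.
No proper subset of any of these is a key, and no other minimal superkey exists.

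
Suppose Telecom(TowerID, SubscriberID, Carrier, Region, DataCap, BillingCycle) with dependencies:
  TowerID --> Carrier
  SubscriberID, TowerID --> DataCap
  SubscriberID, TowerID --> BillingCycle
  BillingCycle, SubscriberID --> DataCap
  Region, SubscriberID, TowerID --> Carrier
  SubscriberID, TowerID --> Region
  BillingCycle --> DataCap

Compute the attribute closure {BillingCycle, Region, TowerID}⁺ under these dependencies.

Start with {BillingCycle, Region, TowerID}.
TowerID --> Carrier applies; add {Carrier} → now {BillingCycle, Carrier, Region, TowerID}.
BillingCycle --> DataCap applies; add {DataCap} → now {BillingCycle, Carrier, DataCap, Region, TowerID}.
No further FD applies.

{BillingCycle, Carrier, DataCap, Region, TowerID}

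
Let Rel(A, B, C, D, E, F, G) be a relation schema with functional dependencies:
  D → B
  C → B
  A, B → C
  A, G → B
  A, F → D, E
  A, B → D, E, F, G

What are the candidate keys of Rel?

{A, B}, {A, C}, {A, D}, {A, F}, {A, G}

No FD produces {A}, so it must be in every candidate key.
{A, B}⁺ = {A, B, C, D, E, F, G}, which is every attribute, so {A, B} is a candidate key.
{A, C}⁺ = {A, B, C, D, E, F, G}, which is every attribute, so {A, C} is a candidate key.
{A, D}⁺ = {A, B, C, D, E, F, G}, which is every attribute, so {A, D} is a candidate key.
{A, F}⁺ = {A, B, C, D, E, F, G}, which is every attribute, so {A, F} is a candidate key.
{A, G}⁺ = {A, B, C, D, E, F, G}, which is every attribute, so {A, G} is a candidate key.
No proper subset of any of these is a key, and no other minimal superkey exists.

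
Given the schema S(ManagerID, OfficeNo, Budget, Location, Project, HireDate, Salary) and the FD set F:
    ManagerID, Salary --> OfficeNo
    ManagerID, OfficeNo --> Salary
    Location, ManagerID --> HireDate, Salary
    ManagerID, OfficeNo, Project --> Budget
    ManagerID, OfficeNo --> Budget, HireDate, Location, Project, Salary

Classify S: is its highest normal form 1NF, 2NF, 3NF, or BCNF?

BCNF

Candidate keys: {Location, ManagerID}, {ManagerID, OfficeNo}, {ManagerID, Salary}. Prime attributes: {Location, ManagerID, OfficeNo, Salary}.
The left-hand side of every FD is a superkey, so BCNF is satisfied.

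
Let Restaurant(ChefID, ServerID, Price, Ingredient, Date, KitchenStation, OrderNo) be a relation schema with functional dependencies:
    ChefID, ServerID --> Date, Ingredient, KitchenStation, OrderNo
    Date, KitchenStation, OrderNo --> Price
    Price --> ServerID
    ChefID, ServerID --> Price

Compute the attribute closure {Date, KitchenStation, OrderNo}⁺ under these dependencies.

Start with {Date, KitchenStation, OrderNo}.
Date, KitchenStation, OrderNo --> Price applies; add {Price} → now {Date, KitchenStation, OrderNo, Price}.
Price --> ServerID applies; add {ServerID} → now {Date, KitchenStation, OrderNo, Price, ServerID}.
No further FD applies.

{Date, KitchenStation, OrderNo, Price, ServerID}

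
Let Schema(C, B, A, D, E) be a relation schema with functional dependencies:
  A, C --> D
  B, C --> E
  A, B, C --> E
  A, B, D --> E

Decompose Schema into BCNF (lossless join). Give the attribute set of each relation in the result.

{A, B, C}; {A, C, D}; {B, C, E}

Candidate key of the original relation: {A, B, C}.
In {A, B, C, D, E}, {A, C} is not a superkey ({A, C}⁺ restricted to this set is {A, C, D}), so split on A, C --> D into {A, C, D} and {A, B, C, E}.
{A, C, D}: every determinant is a superkey — BCNF.
In {A, B, C, E}, {B, C} is not a superkey ({B, C}⁺ restricted to this set is {B, C, E}), so split on B, C --> E into {B, C, E} and {A, B, C}.
{B, C, E}: every determinant is a superkey — BCNF.
{A, B, C}: every determinant is a superkey — BCNF.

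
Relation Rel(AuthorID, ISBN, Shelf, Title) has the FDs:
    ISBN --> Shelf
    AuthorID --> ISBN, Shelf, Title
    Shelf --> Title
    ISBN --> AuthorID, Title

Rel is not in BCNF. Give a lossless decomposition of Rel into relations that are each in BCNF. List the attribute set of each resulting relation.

Candidate keys of the original relation: {AuthorID}, {ISBN}.
In {AuthorID, ISBN, Shelf, Title}, {Shelf} is not a superkey ({Shelf}⁺ restricted to this set is {Shelf, Title}), so split on Shelf --> Title into {Shelf, Title} and {AuthorID, ISBN, Shelf}.
{Shelf, Title} is in BCNF.
{AuthorID, ISBN, Shelf} is in BCNF.

{AuthorID, ISBN, Shelf}; {Shelf, Title}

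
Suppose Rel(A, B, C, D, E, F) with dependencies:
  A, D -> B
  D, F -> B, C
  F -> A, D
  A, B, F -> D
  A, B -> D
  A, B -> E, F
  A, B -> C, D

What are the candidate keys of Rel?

{A, B}, {A, D}, {F}

Closure of {F} is {A, B, C, D, E, F}, the whole schema; {F} is a candidate key.
Closure of {A, B} is {A, B, C, D, E, F}, the whole schema; {A, B} is a candidate key.
Closure of {A, D} is {A, B, C, D, E, F}, the whole schema; {A, D} is a candidate key.
No proper subset of any of these is a key, and no other minimal superkey exists.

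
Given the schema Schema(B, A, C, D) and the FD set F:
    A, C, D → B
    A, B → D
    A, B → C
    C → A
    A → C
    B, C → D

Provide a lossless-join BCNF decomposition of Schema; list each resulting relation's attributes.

Candidate keys of the original relation: {A, B}, {A, D}, {B, C}, {C, D}.
{A, B, C, D}: {C} determines {A, C} here but is not a superkey — split on C → A, giving {A, C} and {B, C, D}.
{A, C} has no BCNF violation.
{B, C, D} has no BCNF violation.

{A, C}; {B, C, D}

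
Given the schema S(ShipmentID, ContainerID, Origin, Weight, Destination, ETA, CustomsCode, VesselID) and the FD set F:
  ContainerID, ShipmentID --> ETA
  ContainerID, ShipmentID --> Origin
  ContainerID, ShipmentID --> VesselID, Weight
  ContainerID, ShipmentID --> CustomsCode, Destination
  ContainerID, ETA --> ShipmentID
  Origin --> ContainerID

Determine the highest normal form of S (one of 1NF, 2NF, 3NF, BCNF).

3NF

Candidate keys: {ContainerID, ETA}, {ContainerID, ShipmentID}, {ETA, Origin}, {Origin, ShipmentID}. Prime attributes: {ContainerID, ETA, Origin, ShipmentID}.
Origin --> ContainerID breaks BCNF: {Origin}⁺ = {ContainerID, Origin}, so {Origin} is not a superkey.
Since {ContainerID} ⊆ prime attributes and every other non-superkey FD also has a prime right side, the schema is in 3NF.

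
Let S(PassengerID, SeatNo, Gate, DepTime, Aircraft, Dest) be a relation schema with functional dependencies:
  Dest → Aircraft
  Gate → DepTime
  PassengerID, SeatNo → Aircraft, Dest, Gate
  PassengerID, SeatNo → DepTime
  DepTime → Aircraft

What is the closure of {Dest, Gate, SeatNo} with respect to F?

{Aircraft, DepTime, Dest, Gate, SeatNo}

Start with {Dest, Gate, SeatNo}.
Dest → Aircraft applies; add {Aircraft} → now {Aircraft, Dest, Gate, SeatNo}.
Gate → DepTime applies; add {DepTime} → now {Aircraft, DepTime, Dest, Gate, SeatNo}.
No further FD applies.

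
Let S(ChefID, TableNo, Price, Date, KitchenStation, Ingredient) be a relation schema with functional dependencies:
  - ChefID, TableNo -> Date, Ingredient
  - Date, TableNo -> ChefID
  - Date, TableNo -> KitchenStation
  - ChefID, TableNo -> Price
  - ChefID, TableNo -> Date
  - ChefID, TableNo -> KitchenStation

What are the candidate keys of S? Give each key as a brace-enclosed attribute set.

{ChefID, TableNo}, {Date, TableNo}

No FD produces {TableNo}, so it must be in every candidate key.
{ChefID, TableNo}⁺ = {ChefID, Date, Ingredient, KitchenStation, Price, TableNo}, which is every attribute, so {ChefID, TableNo} is a candidate key.
{Date, TableNo}⁺ = {ChefID, Date, Ingredient, KitchenStation, Price, TableNo}, which is every attribute, so {Date, TableNo} is a candidate key.
Any other superkey properly contains one of these, so there are no further candidate keys.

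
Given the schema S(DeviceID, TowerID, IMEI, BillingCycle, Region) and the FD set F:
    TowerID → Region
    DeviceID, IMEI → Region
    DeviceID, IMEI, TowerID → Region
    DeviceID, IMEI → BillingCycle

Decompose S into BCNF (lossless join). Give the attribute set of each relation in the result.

{BillingCycle, DeviceID, IMEI}; {DeviceID, IMEI, TowerID}; {Region, TowerID}

Candidate key of the original relation: {DeviceID, IMEI, TowerID}.
In {BillingCycle, DeviceID, IMEI, Region, TowerID}, {TowerID} is not a superkey ({TowerID}⁺ restricted to this set is {Region, TowerID}), so split on TowerID → Region into {Region, TowerID} and {BillingCycle, DeviceID, IMEI, TowerID}.
{Region, TowerID} is in BCNF.
In {BillingCycle, DeviceID, IMEI, TowerID}, {DeviceID, IMEI} is not a superkey ({DeviceID, IMEI}⁺ restricted to this set is {BillingCycle, DeviceID, IMEI}), so split on DeviceID, IMEI → BillingCycle into {BillingCycle, DeviceID, IMEI} and {DeviceID, IMEI, TowerID}.
{BillingCycle, DeviceID, IMEI} is in BCNF.
{DeviceID, IMEI, TowerID} is in BCNF.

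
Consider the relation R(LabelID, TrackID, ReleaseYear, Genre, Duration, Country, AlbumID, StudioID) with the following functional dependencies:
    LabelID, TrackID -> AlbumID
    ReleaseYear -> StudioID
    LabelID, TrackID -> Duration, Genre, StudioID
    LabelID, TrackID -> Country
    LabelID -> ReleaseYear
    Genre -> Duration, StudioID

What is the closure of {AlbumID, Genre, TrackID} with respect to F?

Start with {AlbumID, Genre, TrackID}.
Genre -> Duration, StudioID applies; add {Duration, StudioID} → now {AlbumID, Duration, Genre, StudioID, TrackID}.
No further FD applies.

{AlbumID, Duration, Genre, StudioID, TrackID}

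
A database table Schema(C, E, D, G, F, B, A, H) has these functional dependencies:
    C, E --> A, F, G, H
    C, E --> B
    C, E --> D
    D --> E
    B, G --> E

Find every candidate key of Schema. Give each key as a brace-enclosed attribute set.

{B, C, G}, {C, D}, {C, E}

Attributes never on any right-hand side: {C} — every candidate key must contain it.
{C, D} is a candidate key since {C, D}⁺ = {A, B, C, D, E, F, G, H} covers every attribute.
{C, E} is a candidate key since {C, E}⁺ = {A, B, C, D, E, F, G, H} covers every attribute.
{B, C, G} is a candidate key since {B, C, G}⁺ = {A, B, C, D, E, F, G, H} covers every attribute.
These are minimal and exhaustive — every other superkey contains one of them.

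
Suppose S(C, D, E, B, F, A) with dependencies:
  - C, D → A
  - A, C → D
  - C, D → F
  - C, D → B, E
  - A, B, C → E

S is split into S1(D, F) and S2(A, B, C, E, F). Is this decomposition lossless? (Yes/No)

No

Common attributes: {F}; their closure is {F}.
S1 ⊄ {F} and S2 ⊄ {F}, so the split is lossy.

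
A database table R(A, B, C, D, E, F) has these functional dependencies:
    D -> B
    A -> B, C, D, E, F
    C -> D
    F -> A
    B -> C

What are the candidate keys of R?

{A}⁺ = {A, B, C, D, E, F} — all of the relation — so {A} is a candidate key.
{F}⁺ = {A, B, C, D, E, F} — all of the relation — so {F} is a candidate key.
These are minimal and exhaustive — every other superkey contains one of them.

{A}, {F}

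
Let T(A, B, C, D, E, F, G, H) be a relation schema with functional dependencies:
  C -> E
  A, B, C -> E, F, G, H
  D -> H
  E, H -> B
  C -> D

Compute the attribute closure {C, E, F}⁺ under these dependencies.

Start with {C, E, F}.
C -> D applies; add {D} → now {C, D, E, F}.
D -> H applies; add {H} → now {C, D, E, F, H}.
E, H -> B applies; add {B} → now {B, C, D, E, F, H}.
No further FD applies.

{B, C, D, E, F, H}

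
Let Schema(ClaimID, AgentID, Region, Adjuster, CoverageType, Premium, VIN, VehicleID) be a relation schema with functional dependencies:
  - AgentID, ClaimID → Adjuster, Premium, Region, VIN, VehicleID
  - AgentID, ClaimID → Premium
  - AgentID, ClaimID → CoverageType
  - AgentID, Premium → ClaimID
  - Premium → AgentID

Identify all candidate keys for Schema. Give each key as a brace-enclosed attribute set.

{AgentID, ClaimID}, {Premium}

{Premium} is a candidate key since {Premium}⁺ = {Adjuster, AgentID, ClaimID, CoverageType, Premium, Region, VIN, VehicleID} covers every attribute.
{AgentID, ClaimID} is a candidate key since {AgentID, ClaimID}⁺ = {Adjuster, AgentID, ClaimID, CoverageType, Premium, Region, VIN, VehicleID} covers every attribute.
No proper subset of any of these is a key, and no other minimal superkey exists.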